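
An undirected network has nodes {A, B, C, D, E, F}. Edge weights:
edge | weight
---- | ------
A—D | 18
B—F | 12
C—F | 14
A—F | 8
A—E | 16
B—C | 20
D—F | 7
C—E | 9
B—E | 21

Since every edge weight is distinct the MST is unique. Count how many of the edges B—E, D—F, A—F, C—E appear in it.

3

Sort edges by weight, then run Kruskal:
D—F (7): add. Components now {A} {B} {C} {D,F} {E}
A—F (8): add. Components now {A,D,F} {B} {C} {E}
C—E (9): add. Components now {A,D,F} {B} {C,E}
B—F (12): add. Components now {A,B,D,F} {C,E}
C—F (14): add. Components now {A,B,C,D,E,F}
MST edge set: {D—F, A—F, C—E, B—F, C—F}.
Of the listed edges, {D—F, A—F, C—E} are in the MST → 3.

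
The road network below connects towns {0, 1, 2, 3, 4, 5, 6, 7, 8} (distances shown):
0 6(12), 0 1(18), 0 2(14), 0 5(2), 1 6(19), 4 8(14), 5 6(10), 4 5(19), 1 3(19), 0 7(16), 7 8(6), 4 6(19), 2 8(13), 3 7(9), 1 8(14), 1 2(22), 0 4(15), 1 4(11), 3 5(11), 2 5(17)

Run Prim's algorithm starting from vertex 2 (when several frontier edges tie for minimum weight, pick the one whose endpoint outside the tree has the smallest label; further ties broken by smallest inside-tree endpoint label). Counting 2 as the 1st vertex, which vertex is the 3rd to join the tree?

7

Prim's algorithm from 2:
Step 1: cheapest edge leaving the tree is 2 8 (13); add 8.
Step 2: cheapest edge leaving the tree is 7 8 (6); add 7.
Step 3: cheapest edge leaving the tree is 3 7 (9); add 3.
Step 4: cheapest edge leaving the tree is 3 5 (11); add 5.
Step 5: cheapest edge leaving the tree is 0 5 (2); add 0.
Step 6: cheapest edge leaving the tree is 5 6 (10); add 6.
Step 7: cheapest edge leaving the tree is 1 8 (14); add 1.
Step 8: cheapest edge leaving the tree is 1 4 (11); add 4.
Vertex order: 2, 8, 7, 3, 5, 0, 6, 1, 4. The 3rd vertex is 7.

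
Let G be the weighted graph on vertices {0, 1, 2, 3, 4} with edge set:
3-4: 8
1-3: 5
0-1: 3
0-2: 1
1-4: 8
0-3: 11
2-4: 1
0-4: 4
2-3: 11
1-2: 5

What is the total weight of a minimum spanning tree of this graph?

Kruskal: consider edges lightest-first.
0-2 (1): add — endpoints in different components.
2-4 (1): add — endpoints in different components.
0-1 (3): add — endpoints in different components.
0-4 (4): skip — 0 and 4 already connected.
1-2 (5): skip — 1 and 2 already connected.
1-3 (5): add — endpoints in different components.
MST edges: 0-2, 2-4, 0-1, 1-3; total weight 1+1+3+5 = 10.

10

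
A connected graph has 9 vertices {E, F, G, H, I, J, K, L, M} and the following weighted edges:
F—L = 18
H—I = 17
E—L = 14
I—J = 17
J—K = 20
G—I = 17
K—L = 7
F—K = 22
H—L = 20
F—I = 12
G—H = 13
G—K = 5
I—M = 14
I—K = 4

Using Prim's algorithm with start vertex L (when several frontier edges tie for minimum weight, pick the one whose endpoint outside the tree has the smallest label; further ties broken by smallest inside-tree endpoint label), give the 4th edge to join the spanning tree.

Grow the tree from L using Prim:
Step 1: frontier [K—L 7, E—L 14, F—L 18, H—L 20] → take K—L (7); add K.
Step 2: frontier [I—K 4, G—K 5, J—K 20, F—K 22, E—L 14, F—L 18, H—L 20] → take I—K (4); add I.
Step 3: frontier [F—I 12, I—M 14, G—I 17, H—I 17, I—J 17, G—K 5, J—K 20, F—K 22, E—L 14, F—L 18, H—L 20] → take G—K (5); add G.
Step 4: frontier [G—H 13, F—I 12, I—M 14, H—I 17, I—J 17, J—K 20, F—K 22, E—L 14, F—L 18, H—L 20] → take F—I (12); add F.
Step 5: frontier [G—H 13, I—M 14, H—I 17, I—J 17, J—K 20, E—L 14, H—L 20] → take G—H (13); add H.
Step 6: frontier [I—M 14, I—J 17, J—K 20, E—L 14] → take E—L (14); add E.
Step 7: frontier [I—M 14, I—J 17, J—K 20] → take I—M (14); add M.
Step 8: frontier [I—J 17, J—K 20] → take I—J (17); add J.
The 4th edge added is F—I.

F-I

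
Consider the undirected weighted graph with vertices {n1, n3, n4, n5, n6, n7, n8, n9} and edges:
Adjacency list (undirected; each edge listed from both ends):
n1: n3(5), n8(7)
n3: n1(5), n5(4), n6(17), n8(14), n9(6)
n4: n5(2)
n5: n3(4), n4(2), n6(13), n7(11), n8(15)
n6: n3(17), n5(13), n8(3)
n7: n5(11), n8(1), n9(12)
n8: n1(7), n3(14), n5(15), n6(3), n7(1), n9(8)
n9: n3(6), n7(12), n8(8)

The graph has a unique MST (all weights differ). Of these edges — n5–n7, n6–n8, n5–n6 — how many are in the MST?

1

Kruskal: consider edges lightest-first.
n7–n8 (1): add — endpoints in different components.
n4–n5 (2): add — endpoints in different components.
n6–n8 (3): add — endpoints in different components.
n3–n5 (4): add — endpoints in different components.
n1–n3 (5): add — endpoints in different components.
n3–n9 (6): add — endpoints in different components.
n1–n8 (7): add — endpoints in different components.
MST edge set: {n7–n8, n4–n5, n6–n8, n3–n5, n1–n3, n3–n9, n1–n8}.
Of the listed edges, {n6–n8} are in the MST → 1.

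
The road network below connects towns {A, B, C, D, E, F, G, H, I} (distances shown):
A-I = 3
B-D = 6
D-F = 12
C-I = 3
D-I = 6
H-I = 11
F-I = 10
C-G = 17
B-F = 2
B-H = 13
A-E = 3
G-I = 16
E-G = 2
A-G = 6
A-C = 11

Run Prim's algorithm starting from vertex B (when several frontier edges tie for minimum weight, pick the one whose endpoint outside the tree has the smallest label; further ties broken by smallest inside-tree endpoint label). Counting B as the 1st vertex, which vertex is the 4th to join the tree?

Prim's algorithm from B:
Step 1: cheapest edge leaving the tree is B-F (2); add F.
Step 2: cheapest edge leaving the tree is B-D (6); add D.
Step 3: cheapest edge leaving the tree is D-I (6); add I.
Step 4: cheapest edge leaving the tree is A-I (3); add A.
Step 5: cheapest edge leaving the tree is C-I (3); add C.
Step 6: cheapest edge leaving the tree is A-E (3); add E.
Step 7: cheapest edge leaving the tree is E-G (2); add G.
Step 8: cheapest edge leaving the tree is H-I (11); add H.
Vertex order: B, F, D, I, A, C, E, G, H. The 4th vertex is I.

I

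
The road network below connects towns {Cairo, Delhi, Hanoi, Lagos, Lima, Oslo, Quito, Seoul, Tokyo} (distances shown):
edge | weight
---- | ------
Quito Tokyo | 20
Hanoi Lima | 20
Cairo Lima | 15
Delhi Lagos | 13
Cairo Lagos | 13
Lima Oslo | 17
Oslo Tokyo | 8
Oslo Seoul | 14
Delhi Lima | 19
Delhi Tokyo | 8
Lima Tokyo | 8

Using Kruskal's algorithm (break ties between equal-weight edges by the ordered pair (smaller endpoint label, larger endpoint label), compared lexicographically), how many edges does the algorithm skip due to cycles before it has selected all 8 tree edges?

Kruskal's algorithm — process edges by increasing weight (ties by edge label):
Delhi Tokyo (8): add — endpoints in different components.
Lima Tokyo (8): add — endpoints in different components.
Oslo Tokyo (8): add — endpoints in different components.
Cairo Lagos (13): add — endpoints in different components.
Delhi Lagos (13): add — endpoints in different components.
Oslo Seoul (14): add — endpoints in different components.
Cairo Lima (15): skip — Lima and Cairo already connected.
Lima Oslo (17): skip — Lima and Oslo already connected.
Delhi Lima (19): skip — Lima and Delhi already connected.
Hanoi Lima (20): add — endpoints in different components.
Quito Tokyo (20): add — endpoints in different components.
Edges rejected before the tree was complete: 3.

3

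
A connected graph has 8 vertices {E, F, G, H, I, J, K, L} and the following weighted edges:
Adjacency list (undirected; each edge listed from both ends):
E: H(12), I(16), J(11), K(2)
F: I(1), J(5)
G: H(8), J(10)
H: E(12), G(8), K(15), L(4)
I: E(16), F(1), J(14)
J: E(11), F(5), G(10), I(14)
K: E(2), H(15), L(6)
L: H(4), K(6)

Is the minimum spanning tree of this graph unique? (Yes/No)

Kruskal: consider edges lightest-first.
F-I (1): add — endpoints in different components.
E-K (2): add — endpoints in different components.
H-L (4): add — endpoints in different components.
F-J (5): add — endpoints in different components.
K-L (6): add — endpoints in different components.
G-H (8): add — endpoints in different components.
G-J (10): add — endpoints in different components.
Every non-tree edge has weight strictly greater than the heaviest edge on the tree path between its endpoints, so the MST is unique.

Yes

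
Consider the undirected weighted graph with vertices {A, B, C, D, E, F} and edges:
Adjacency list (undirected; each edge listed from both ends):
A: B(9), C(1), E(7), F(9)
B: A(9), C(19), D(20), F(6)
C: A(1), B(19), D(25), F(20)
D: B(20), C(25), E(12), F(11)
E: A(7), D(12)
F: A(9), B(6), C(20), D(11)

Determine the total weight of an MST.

34

Prim's algorithm from B:
Step 1: cheapest edge leaving the tree is B—F (6); add F.
Step 2: cheapest edge leaving the tree is A—B (9); add A.
Step 3: cheapest edge leaving the tree is A—C (1); add C.
Step 4: cheapest edge leaving the tree is A—E (7); add E.
Step 5: cheapest edge leaving the tree is D—F (11); add D.
MST edges: B—F, A—B, A—C, A—E, D—F; total weight 6+9+1+7+11 = 34.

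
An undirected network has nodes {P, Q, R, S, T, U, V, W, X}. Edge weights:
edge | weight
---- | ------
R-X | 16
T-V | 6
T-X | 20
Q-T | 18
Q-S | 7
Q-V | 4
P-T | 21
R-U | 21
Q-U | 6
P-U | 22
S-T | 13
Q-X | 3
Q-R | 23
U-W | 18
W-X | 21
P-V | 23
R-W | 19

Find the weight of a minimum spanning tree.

81

Kruskal's algorithm — process edges by increasing weight (ties by edge label):
Q-X (3): add — endpoints in different components.
Q-V (4): add — endpoints in different components.
Q-U (6): add — endpoints in different components.
T-V (6): add — endpoints in different components.
Q-S (7): add — endpoints in different components.
S-T (13): skip — S and T already connected.
R-X (16): add — endpoints in different components.
Q-T (18): skip — T and Q already connected.
U-W (18): add — endpoints in different components.
R-W (19): skip — W and R already connected.
T-X (20): skip — X and T already connected.
P-T (21): add — endpoints in different components.
MST edges: Q-X, Q-V, Q-U, T-V, Q-S, R-X, U-W, P-T; total weight 3+4+6+6+7+16+18+21 = 81.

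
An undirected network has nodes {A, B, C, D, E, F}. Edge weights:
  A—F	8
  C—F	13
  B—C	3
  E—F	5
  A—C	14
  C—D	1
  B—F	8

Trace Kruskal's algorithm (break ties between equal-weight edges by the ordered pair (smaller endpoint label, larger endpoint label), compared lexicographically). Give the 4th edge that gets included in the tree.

A-F

Sort edges by weight, then run Kruskal:
C—D (1): add. Components now {A} {B} {C,D} {E} {F}
B—C (3): add. Components now {A} {B,C,D} {E} {F}
E—F (5): add. Components now {A} {B,C,D} {E,F}
A—F (8): add. Components now {A,E,F} {B,C,D}
B—F (8): add. Components now {A,B,C,D,E,F}
The 4th edge added is A—F.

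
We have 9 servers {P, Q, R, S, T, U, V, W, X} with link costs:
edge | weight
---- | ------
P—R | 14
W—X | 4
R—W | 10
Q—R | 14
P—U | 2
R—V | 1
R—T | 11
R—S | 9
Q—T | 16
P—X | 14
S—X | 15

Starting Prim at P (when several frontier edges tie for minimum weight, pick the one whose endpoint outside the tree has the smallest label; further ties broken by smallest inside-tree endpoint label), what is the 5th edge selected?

Prim, starting at P.
Step 1: cheapest edge leaving the tree is P—U (2); add U.
Step 2: cheapest edge leaving the tree is P—R (14); add R.
Step 3: cheapest edge leaving the tree is R—V (1); add V.
Step 4: cheapest edge leaving the tree is R—S (9); add S.
Step 5: cheapest edge leaving the tree is R—W (10); add W.
Step 6: cheapest edge leaving the tree is W—X (4); add X.
Step 7: cheapest edge leaving the tree is R—T (11); add T.
Step 8: cheapest edge leaving the tree is Q—R (14); add Q.
The 5th edge added is R—W.

R-W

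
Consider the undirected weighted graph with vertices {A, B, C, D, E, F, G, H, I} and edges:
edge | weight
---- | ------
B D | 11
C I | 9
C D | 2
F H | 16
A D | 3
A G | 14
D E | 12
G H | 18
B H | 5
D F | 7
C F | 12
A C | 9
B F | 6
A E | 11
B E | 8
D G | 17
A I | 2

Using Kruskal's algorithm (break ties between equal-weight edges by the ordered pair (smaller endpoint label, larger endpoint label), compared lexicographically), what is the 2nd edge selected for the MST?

C-D

Kruskal: consider edges lightest-first.
A I (2): add — endpoints in different components.
C D (2): add — endpoints in different components.
A D (3): add — endpoints in different components.
B H (5): add — endpoints in different components.
B F (6): add — endpoints in different components.
D F (7): add — endpoints in different components.
B E (8): add — endpoints in different components.
A C (9): skip — A and C already connected.
C I (9): skip — C and I already connected.
A E (11): skip — A and E already connected.
B D (11): skip — B and D already connected.
C F (12): skip — C and F already connected.
D E (12): skip — D and E already connected.
A G (14): add — endpoints in different components.
The 2nd edge added is C D.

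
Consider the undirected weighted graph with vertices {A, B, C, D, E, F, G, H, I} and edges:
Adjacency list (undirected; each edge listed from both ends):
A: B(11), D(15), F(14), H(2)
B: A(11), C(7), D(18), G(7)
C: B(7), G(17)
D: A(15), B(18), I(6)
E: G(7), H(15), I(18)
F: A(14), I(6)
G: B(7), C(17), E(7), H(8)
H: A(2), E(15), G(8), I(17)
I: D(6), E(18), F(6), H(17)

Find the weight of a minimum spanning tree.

57

Kruskal's algorithm — process edges by increasing weight (ties by edge label):
A-H (2): add — endpoints in different components.
D-I (6): add — endpoints in different components.
F-I (6): add — endpoints in different components.
B-C (7): add — endpoints in different components.
B-G (7): add — endpoints in different components.
E-G (7): add — endpoints in different components.
G-H (8): add — endpoints in different components.
A-B (11): skip — A and B already connected.
A-F (14): add — endpoints in different components.
MST edges: A-H, D-I, F-I, B-C, B-G, E-G, G-H, A-F; total weight 2+6+6+7+7+7+8+14 = 57.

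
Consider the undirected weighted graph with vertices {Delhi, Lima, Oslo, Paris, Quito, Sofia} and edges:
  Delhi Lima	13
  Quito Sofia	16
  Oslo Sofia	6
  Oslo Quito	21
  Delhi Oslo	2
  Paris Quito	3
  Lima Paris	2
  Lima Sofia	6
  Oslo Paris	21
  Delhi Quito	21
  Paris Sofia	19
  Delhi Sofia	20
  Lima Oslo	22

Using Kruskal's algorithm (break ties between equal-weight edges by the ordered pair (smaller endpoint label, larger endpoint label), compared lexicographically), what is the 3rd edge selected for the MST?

Paris-Quito

Kruskal: consider edges lightest-first.
Delhi Oslo (2): add — endpoints in different components.
Lima Paris (2): add — endpoints in different components.
Paris Quito (3): add — endpoints in different components.
Lima Sofia (6): add — endpoints in different components.
Oslo Sofia (6): add — endpoints in different components.
The 3rd edge added is Paris Quito.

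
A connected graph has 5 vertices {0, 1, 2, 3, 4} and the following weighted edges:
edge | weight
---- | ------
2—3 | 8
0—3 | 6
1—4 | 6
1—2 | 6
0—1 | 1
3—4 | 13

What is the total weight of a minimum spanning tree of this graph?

Prim, starting at 2.
Step 1: cheapest edge leaving the tree is 1—2 (6); add 1.
Step 2: cheapest edge leaving the tree is 0—1 (1); add 0.
Step 3: cheapest edge leaving the tree is 0—3 (6); add 3.
Step 4: cheapest edge leaving the tree is 1—4 (6); add 4.
MST edges: 1—2, 0—1, 0—3, 1—4; total weight 6+1+6+6 = 19.

19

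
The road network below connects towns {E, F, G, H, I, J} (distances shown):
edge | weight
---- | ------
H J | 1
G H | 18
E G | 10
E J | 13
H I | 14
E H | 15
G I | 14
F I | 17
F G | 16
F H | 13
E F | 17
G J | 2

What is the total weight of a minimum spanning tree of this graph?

40

Sort edges by weight, then run Kruskal:
H J (1): add — endpoints in different components.
G J (2): add — endpoints in different components.
E G (10): add — endpoints in different components.
E J (13): skip — E and J already connected.
F H (13): add — endpoints in different components.
G I (14): add — endpoints in different components.
MST edges: H J, G J, E G, F H, G I; total weight 1+2+10+13+14 = 40.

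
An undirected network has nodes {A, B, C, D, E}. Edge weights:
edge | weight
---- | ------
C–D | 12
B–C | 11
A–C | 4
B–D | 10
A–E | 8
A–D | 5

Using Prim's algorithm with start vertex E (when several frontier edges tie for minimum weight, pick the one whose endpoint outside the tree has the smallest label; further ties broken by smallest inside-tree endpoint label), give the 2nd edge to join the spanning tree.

A-C

Prim's algorithm from E:
Step 1: cheapest edge leaving the tree is A–E (8); add A.
Step 2: cheapest edge leaving the tree is A–C (4); add C.
Step 3: cheapest edge leaving the tree is A–D (5); add D.
Step 4: cheapest edge leaving the tree is B–D (10); add B.
The 2nd edge added is A–C.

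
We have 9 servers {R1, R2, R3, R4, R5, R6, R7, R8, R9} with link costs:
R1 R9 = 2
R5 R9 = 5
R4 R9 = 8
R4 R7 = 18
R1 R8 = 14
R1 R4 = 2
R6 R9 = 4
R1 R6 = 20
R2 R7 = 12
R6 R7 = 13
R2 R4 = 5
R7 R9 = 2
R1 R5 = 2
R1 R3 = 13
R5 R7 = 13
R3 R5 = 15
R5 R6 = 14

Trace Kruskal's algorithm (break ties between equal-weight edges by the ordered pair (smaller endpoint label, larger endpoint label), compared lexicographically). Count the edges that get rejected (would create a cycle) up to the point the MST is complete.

5

Kruskal's algorithm — process edges by increasing weight (ties by edge label):
R1 R4 (2): add — endpoints in different components.
R1 R5 (2): add — endpoints in different components.
R1 R9 (2): add — endpoints in different components.
R7 R9 (2): add — endpoints in different components.
R6 R9 (4): add — endpoints in different components.
R2 R4 (5): add — endpoints in different components.
R5 R9 (5): skip — R5 and R9 already connected.
R4 R9 (8): skip — R4 and R9 already connected.
R2 R7 (12): skip — R7 and R2 already connected.
R1 R3 (13): add — endpoints in different components.
R5 R7 (13): skip — R5 and R7 already connected.
R6 R7 (13): skip — R6 and R7 already connected.
R1 R8 (14): add — endpoints in different components.
Edges rejected before the tree was complete: 5.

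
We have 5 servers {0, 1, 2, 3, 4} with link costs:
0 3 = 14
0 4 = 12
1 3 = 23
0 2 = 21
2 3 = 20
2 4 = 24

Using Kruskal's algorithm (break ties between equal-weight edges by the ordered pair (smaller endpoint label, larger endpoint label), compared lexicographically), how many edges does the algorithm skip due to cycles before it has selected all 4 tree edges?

Sort edges by weight, then run Kruskal:
0 4 (12): add — endpoints in different components.
0 3 (14): add — endpoints in different components.
2 3 (20): add — endpoints in different components.
0 2 (21): skip — 0 and 2 already connected.
1 3 (23): add — endpoints in different components.
Edges rejected before the tree was complete: 1.

1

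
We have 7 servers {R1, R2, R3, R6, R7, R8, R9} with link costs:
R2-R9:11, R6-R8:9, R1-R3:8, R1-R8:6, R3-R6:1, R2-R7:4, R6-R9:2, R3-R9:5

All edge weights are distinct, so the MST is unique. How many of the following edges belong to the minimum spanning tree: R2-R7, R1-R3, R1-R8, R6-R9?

4

Kruskal's algorithm — process edges by increasing weight (ties by edge label):
R3-R6 (1): add. Components now {R9} {R2} {R1} {R3,R6} {R8} {R7}
R6-R9 (2): add. Components now {R3,R6,R9} {R2} {R1} {R8} {R7}
R2-R7 (4): add. Components now {R3,R6,R9} {R2,R7} {R1} {R8}
R3-R9 (5): skip — R9 and R3 already connected.
R1-R8 (6): add. Components now {R3,R6,R9} {R2,R7} {R1,R8}
R1-R3 (8): add. Components now {R1,R3,R6,R8,R9} {R2,R7}
R6-R8 (9): skip — R6 and R8 already connected.
R2-R9 (11): add. Components now {R1,R2,R3,R6,R7,R8,R9}
MST edge set: {R3-R6, R6-R9, R2-R7, R1-R8, R1-R3, R2-R9}.
Of the listed edges, {R2-R7, R1-R3, R1-R8, R6-R9} are in the MST → 4.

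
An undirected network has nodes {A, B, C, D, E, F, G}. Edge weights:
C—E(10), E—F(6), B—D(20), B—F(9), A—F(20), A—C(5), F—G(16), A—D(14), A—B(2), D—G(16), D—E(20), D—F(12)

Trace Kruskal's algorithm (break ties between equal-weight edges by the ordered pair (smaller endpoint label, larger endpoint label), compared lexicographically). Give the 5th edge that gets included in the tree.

Kruskal's algorithm — process edges by increasing weight (ties by edge label):
A—B (2): add — endpoints in different components.
A—C (5): add — endpoints in different components.
E—F (6): add — endpoints in different components.
B—F (9): add — endpoints in different components.
C—E (10): skip — C and E already connected.
D—F (12): add — endpoints in different components.
A—D (14): skip — A and D already connected.
D—G (16): add — endpoints in different components.
The 5th edge added is D—F.

D-F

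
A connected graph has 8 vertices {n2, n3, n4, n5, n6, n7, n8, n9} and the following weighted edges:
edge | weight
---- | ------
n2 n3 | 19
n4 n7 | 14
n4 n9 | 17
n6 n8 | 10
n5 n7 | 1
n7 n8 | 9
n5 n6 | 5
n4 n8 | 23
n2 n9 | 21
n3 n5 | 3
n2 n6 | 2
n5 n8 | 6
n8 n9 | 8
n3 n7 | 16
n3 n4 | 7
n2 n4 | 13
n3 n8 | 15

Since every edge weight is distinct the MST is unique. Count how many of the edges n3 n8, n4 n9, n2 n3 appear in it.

0

Sort edges by weight, then run Kruskal:
n5 n7 (1): add — endpoints in different components.
n2 n6 (2): add — endpoints in different components.
n3 n5 (3): add — endpoints in different components.
n5 n6 (5): add — endpoints in different components.
n5 n8 (6): add — endpoints in different components.
n3 n4 (7): add — endpoints in different components.
n8 n9 (8): add — endpoints in different components.
MST edge set: {n5 n7, n2 n6, n3 n5, n5 n6, n5 n8, n3 n4, n8 n9}.
Of the listed edges, {} are in the MST → 0.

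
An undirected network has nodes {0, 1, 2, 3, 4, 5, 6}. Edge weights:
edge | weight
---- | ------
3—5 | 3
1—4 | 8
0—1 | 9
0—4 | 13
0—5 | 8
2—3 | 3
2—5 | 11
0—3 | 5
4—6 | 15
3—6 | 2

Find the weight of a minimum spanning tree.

Prim's algorithm from 1:
Step 1: cheapest edge leaving the tree is 1—4 (8); add 4.
Step 2: cheapest edge leaving the tree is 0—1 (9); add 0.
Step 3: cheapest edge leaving the tree is 0—3 (5); add 3.
Step 4: cheapest edge leaving the tree is 3—6 (2); add 6.
Step 5: cheapest edge leaving the tree is 2—3 (3); add 2.
Step 6: cheapest edge leaving the tree is 3—5 (3); add 5.
MST edges: 1—4, 0—1, 0—3, 3—6, 2—3, 3—5; total weight 8+9+5+2+3+3 = 30.

30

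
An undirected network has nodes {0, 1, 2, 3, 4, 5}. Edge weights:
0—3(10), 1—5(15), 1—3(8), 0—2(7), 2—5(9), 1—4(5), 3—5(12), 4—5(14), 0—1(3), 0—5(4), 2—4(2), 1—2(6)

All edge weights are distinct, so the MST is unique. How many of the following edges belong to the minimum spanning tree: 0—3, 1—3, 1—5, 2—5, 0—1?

Kruskal: consider edges lightest-first.
2—4 (2): add. Components now {0} {1} {2,4} {3} {5}
0—1 (3): add. Components now {0,1} {2,4} {3} {5}
0—5 (4): add. Components now {0,1,5} {2,4} {3}
1—4 (5): add. Components now {0,1,2,4,5} {3}
1—2 (6): skip — 1 and 2 already connected.
0—2 (7): skip — 0 and 2 already connected.
1—3 (8): add. Components now {0,1,2,3,4,5}
MST edge set: {2—4, 0—1, 0—5, 1—4, 1—3}.
Of the listed edges, {1—3, 0—1} are in the MST → 2.

2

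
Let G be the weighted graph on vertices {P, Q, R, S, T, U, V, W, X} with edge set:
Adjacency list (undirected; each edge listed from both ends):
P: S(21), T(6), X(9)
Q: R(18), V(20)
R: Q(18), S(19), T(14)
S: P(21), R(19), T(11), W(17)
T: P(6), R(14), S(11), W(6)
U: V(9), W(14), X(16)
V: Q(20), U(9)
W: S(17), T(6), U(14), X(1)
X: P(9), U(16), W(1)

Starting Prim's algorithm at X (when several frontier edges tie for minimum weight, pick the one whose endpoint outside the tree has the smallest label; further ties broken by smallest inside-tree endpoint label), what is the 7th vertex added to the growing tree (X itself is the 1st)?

Grow the tree from X using Prim:
Step 1: cheapest edge leaving the tree is W—X (1); add W.
Step 2: cheapest edge leaving the tree is T—W (6); add T.
Step 3: cheapest edge leaving the tree is P—T (6); add P.
Step 4: cheapest edge leaving the tree is S—T (11); add S.
Step 5: cheapest edge leaving the tree is R—T (14); add R.
Step 6: cheapest edge leaving the tree is U—W (14); add U.
Step 7: cheapest edge leaving the tree is U—V (9); add V.
Step 8: cheapest edge leaving the tree is Q—R (18); add Q.
Vertex order: X, W, T, P, S, R, U, V, Q. The 7th vertex is U.

U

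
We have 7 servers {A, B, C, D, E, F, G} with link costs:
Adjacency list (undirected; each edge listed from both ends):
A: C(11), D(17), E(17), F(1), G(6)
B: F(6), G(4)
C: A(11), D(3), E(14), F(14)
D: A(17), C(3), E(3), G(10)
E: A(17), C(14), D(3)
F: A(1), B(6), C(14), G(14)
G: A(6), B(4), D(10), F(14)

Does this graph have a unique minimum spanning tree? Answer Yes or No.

Kruskal: consider edges lightest-first.
A—F (1): add. Components now {A,F} {B} {C} {D} {E} {G}
C—D (3): add. Components now {A,F} {B} {C,D} {E} {G}
D—E (3): add. Components now {A,F} {B} {C,D,E} {G}
B—G (4): add. Components now {A,F} {B,G} {C,D,E}
A—G (6): add. Components now {A,B,F,G} {C,D,E}
B—F (6): skip — B and F already connected.
D—G (10): add. Components now {A,B,C,D,E,F,G}
Non-tree edge B—F has weight 6, equal to the heaviest edge on its tree cycle — swapping gives another MST of the same weight. Not unique.

No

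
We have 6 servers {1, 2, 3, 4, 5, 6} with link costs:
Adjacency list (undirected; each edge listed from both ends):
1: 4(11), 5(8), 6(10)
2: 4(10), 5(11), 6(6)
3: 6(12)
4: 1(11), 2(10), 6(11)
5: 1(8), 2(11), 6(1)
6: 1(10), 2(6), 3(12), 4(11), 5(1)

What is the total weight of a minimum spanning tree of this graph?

37

Kruskal: consider edges lightest-first.
5—6 (1): add — endpoints in different components.
2—6 (6): add — endpoints in different components.
1—5 (8): add — endpoints in different components.
1—6 (10): skip — 1 and 6 already connected.
2—4 (10): add — endpoints in different components.
1—4 (11): skip — 1 and 4 already connected.
2—5 (11): skip — 2 and 5 already connected.
4—6 (11): skip — 4 and 6 already connected.
3—6 (12): add — endpoints in different components.
MST edges: 5—6, 2—6, 1—5, 2—4, 3—6; total weight 1+6+8+10+12 = 37.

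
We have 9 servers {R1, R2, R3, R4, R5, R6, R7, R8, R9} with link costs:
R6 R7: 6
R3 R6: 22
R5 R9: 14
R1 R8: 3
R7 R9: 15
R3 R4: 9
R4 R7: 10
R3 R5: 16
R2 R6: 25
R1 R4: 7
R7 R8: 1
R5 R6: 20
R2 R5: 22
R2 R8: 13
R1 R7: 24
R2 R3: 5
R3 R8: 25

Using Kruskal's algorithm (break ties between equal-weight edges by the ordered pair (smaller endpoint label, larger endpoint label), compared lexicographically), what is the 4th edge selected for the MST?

R6-R7

Kruskal's algorithm — process edges by increasing weight (ties by edge label):
R7 R8 (1): add — endpoints in different components.
R1 R8 (3): add — endpoints in different components.
R2 R3 (5): add — endpoints in different components.
R6 R7 (6): add — endpoints in different components.
R1 R4 (7): add — endpoints in different components.
R3 R4 (9): add — endpoints in different components.
R4 R7 (10): skip — R4 and R7 already connected.
R2 R8 (13): skip — R8 and R2 already connected.
R5 R9 (14): add — endpoints in different components.
R7 R9 (15): add — endpoints in different components.
The 4th edge added is R6 R7.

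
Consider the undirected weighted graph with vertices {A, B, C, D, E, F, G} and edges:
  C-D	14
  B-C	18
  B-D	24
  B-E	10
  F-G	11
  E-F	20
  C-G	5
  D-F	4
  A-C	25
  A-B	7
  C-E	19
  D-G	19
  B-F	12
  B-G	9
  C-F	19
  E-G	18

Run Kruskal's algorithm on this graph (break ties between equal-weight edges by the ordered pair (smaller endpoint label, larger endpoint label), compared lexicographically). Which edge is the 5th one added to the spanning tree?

B-E

Kruskal's algorithm — process edges by increasing weight (ties by edge label):
D-F (4): add. Components now {A} {B} {C} {D,F} {E} {G}
C-G (5): add. Components now {A} {B} {C,G} {D,F} {E}
A-B (7): add. Components now {A,B} {C,G} {D,F} {E}
B-G (9): add. Components now {A,B,C,G} {D,F} {E}
B-E (10): add. Components now {A,B,C,E,G} {D,F}
F-G (11): add. Components now {A,B,C,D,E,F,G}
The 5th edge added is B-E.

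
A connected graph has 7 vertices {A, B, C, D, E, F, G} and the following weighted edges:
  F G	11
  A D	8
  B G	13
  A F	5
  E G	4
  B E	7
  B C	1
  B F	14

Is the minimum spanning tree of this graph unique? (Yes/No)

Sort edges by weight, then run Kruskal:
B C (1): add — endpoints in different components.
E G (4): add — endpoints in different components.
A F (5): add — endpoints in different components.
B E (7): add — endpoints in different components.
A D (8): add — endpoints in different components.
F G (11): add — endpoints in different components.
Every non-tree edge has weight strictly greater than the heaviest edge on the tree path between its endpoints, so the MST is unique.

Yes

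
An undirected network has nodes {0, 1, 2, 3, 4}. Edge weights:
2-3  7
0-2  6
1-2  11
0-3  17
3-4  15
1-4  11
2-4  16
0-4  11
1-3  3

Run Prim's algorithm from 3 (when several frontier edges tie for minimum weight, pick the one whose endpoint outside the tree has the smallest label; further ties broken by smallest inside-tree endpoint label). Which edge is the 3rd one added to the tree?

0-2

Grow the tree from 3 using Prim:
Step 1: frontier [1-3 3, 2-3 7, 3-4 15, 0-3 17] → take 1-3 (3); add 1.
Step 2: frontier [1-2 11, 1-4 11, 2-3 7, 3-4 15, 0-3 17] → take 2-3 (7); add 2.
Step 3: frontier [1-4 11, 0-2 6, 2-4 16, 3-4 15, 0-3 17] → take 0-2 (6); add 0.
Step 4: frontier [0-4 11, 1-4 11, 2-4 16, 3-4 15] → take 0-4 (11); add 4.
The 3rd edge added is 0-2.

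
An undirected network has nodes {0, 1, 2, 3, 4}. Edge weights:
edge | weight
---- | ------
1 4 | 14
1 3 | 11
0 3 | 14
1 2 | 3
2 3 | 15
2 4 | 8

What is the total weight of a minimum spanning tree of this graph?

Sort edges by weight, then run Kruskal:
1 2 (3): add. Components now {0} {1,2} {3} {4}
2 4 (8): add. Components now {0} {1,2,4} {3}
1 3 (11): add. Components now {0} {1,2,3,4}
0 3 (14): add. Components now {0,1,2,3,4}
MST edges: 1 2, 2 4, 1 3, 0 3; total weight 3+8+11+14 = 36.

36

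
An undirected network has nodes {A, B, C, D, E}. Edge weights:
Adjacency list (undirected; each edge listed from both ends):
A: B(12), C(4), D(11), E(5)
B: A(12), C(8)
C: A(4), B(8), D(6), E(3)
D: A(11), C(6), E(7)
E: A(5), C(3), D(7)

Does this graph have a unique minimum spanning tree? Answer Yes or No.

Yes

Kruskal: consider edges lightest-first.
C E (3): add. Components now {A} {B} {C,E} {D}
A C (4): add. Components now {A,C,E} {B} {D}
A E (5): skip — A and E already connected.
C D (6): add. Components now {A,C,D,E} {B}
D E (7): skip — D and E already connected.
B C (8): add. Components now {A,B,C,D,E}
Every non-tree edge has weight strictly greater than the heaviest edge on the tree path between its endpoints, so the MST is unique.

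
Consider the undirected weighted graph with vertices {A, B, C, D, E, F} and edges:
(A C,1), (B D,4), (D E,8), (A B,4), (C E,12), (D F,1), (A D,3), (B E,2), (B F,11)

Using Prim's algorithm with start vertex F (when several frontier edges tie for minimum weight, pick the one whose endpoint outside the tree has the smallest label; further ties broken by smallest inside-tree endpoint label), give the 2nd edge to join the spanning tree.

Prim's algorithm from F:
Step 1: frontier [D F 1, B F 11] → take D F (1); add D.
Step 2: frontier [A D 3, B D 4, D E 8, B F 11] → take A D (3); add A.
Step 3: frontier [A C 1, A B 4, B D 4, D E 8, B F 11] → take A C (1); add C.
Step 4: frontier [A B 4, C E 12, B D 4, D E 8, B F 11] → take A B (4); add B.
Step 5: frontier [B E 2, C E 12, D E 8] → take B E (2); add E.
The 2nd edge added is A D.

A-D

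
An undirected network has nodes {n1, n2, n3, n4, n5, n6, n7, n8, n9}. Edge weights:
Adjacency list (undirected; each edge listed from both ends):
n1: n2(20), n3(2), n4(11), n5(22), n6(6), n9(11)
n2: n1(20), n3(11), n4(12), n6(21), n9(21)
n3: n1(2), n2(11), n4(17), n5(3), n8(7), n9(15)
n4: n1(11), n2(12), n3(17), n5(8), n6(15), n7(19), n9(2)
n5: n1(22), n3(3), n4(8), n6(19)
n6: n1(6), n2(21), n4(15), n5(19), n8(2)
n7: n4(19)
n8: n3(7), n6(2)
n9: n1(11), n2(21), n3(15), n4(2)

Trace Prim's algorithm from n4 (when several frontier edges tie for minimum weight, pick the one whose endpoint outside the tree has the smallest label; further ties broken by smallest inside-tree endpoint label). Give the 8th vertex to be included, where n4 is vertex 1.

Prim's algorithm from n4:
Step 1: cheapest edge leaving the tree is n4—n9 (2); add n9.
Step 2: cheapest edge leaving the tree is n4—n5 (8); add n5.
Step 3: cheapest edge leaving the tree is n3—n5 (3); add n3.
Step 4: cheapest edge leaving the tree is n1—n3 (2); add n1.
Step 5: cheapest edge leaving the tree is n1—n6 (6); add n6.
Step 6: cheapest edge leaving the tree is n6—n8 (2); add n8.
Step 7: cheapest edge leaving the tree is n2—n3 (11); add n2.
Step 8: cheapest edge leaving the tree is n4—n7 (19); add n7.
Vertex order: n4, n9, n5, n3, n1, n6, n8, n2, n7. The 8th vertex is n2.

n2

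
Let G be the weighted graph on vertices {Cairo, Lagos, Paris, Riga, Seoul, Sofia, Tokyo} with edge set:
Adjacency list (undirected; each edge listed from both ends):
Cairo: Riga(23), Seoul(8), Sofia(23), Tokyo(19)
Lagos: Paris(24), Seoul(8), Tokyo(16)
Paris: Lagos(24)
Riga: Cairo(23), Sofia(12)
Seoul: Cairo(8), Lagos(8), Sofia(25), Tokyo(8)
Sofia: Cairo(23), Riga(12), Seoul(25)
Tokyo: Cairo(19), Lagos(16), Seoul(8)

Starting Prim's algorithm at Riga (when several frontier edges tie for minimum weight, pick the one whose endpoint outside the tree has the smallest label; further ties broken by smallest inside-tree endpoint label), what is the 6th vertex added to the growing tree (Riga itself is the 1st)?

Grow the tree from Riga using Prim:
Step 1: frontier [Riga Sofia 12, Cairo Riga 23] → take Riga Sofia (12); add Sofia.
Step 2: frontier [Cairo Riga 23, Cairo Sofia 23, Seoul Sofia 25] → take Cairo Riga (23); add Cairo.
Step 3: frontier [Cairo Seoul 8, Cairo Tokyo 19, Seoul Sofia 25] → take Cairo Seoul (8); add Seoul.
Step 4: frontier [Cairo Tokyo 19, Lagos Seoul 8, Seoul Tokyo 8] → take Lagos Seoul (8); add Lagos.
Step 5: frontier [Cairo Tokyo 19, Lagos Tokyo 16, Lagos Paris 24, Seoul Tokyo 8] → take Seoul Tokyo (8); add Tokyo.
Step 6: frontier [Lagos Paris 24] → take Lagos Paris (24); add Paris.
Vertex order: Riga, Sofia, Cairo, Seoul, Lagos, Tokyo, Paris. The 6th vertex is Tokyo.

Tokyo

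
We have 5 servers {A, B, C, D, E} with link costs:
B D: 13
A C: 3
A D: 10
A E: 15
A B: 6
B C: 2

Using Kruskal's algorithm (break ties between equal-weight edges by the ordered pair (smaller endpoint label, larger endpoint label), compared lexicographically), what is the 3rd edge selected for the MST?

Sort edges by weight, then run Kruskal:
B C (2): add — endpoints in different components.
A C (3): add — endpoints in different components.
A B (6): skip — A and B already connected.
A D (10): add — endpoints in different components.
B D (13): skip — B and D already connected.
A E (15): add — endpoints in different components.
The 3rd edge added is A D.

A-D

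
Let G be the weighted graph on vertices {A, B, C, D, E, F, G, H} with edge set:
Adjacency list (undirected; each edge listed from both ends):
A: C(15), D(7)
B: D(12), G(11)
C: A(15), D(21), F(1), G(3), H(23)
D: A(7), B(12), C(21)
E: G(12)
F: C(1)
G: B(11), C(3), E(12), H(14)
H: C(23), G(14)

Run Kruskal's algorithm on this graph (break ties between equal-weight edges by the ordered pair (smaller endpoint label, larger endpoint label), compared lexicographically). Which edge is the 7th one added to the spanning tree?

Sort edges by weight, then run Kruskal:
C—F (1): add — endpoints in different components.
C—G (3): add — endpoints in different components.
A—D (7): add — endpoints in different components.
B—G (11): add — endpoints in different components.
B—D (12): add — endpoints in different components.
E—G (12): add — endpoints in different components.
G—H (14): add — endpoints in different components.
The 7th edge added is G—H.

G-H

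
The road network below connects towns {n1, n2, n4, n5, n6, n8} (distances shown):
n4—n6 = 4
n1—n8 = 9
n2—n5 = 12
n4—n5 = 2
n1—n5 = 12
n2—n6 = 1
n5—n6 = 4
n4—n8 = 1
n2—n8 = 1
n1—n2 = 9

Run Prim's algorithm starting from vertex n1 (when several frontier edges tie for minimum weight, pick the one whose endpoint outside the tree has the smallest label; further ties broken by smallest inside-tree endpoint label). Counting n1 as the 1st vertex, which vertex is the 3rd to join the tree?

Prim's algorithm from n1:
Step 1: frontier [n1—n2 9, n1—n8 9, n1—n5 12] → take n1—n2 (9); add n2.
Step 2: frontier [n1—n8 9, n1—n5 12, n2—n6 1, n2—n8 1, n2—n5 12] → take n2—n6 (1); add n6.
Step 3: frontier [n1—n8 9, n1—n5 12, n2—n8 1, n2—n5 12, n4—n6 4, n5—n6 4] → take n2—n8 (1); add n8.
Step 4: frontier [n1—n5 12, n2—n5 12, n4—n6 4, n5—n6 4, n4—n8 1] → take n4—n8 (1); add n4.
Step 5: frontier [n1—n5 12, n2—n5 12, n4—n5 2, n5—n6 4] → take n4—n5 (2); add n5.
Vertex order: n1, n2, n6, n8, n4, n5. The 3rd vertex is n6.

n6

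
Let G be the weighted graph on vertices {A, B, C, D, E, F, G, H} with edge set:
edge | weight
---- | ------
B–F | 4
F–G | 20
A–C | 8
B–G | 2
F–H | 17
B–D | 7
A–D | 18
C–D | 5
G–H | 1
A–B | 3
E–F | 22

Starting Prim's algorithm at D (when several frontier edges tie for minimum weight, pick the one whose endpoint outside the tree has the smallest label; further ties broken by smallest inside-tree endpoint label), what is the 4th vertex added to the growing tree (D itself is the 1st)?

Prim's algorithm from D:
Step 1: frontier [C–D 5, B–D 7, A–D 18] → take C–D (5); add C.
Step 2: frontier [A–C 8, B–D 7, A–D 18] → take B–D (7); add B.
Step 3: frontier [B–G 2, A–B 3, B–F 4, A–C 8, A–D 18] → take B–G (2); add G.
Step 4: frontier [A–B 3, B–F 4, A–C 8, A–D 18, G–H 1, F–G 20] → take G–H (1); add H.
Step 5: frontier [A–B 3, B–F 4, A–C 8, A–D 18, F–G 20, F–H 17] → take A–B (3); add A.
Step 6: frontier [B–F 4, F–G 20, F–H 17] → take B–F (4); add F.
Step 7: frontier [E–F 22] → take E–F (22); add E.
Vertex order: D, C, B, G, H, A, F, E. The 4th vertex is G.

G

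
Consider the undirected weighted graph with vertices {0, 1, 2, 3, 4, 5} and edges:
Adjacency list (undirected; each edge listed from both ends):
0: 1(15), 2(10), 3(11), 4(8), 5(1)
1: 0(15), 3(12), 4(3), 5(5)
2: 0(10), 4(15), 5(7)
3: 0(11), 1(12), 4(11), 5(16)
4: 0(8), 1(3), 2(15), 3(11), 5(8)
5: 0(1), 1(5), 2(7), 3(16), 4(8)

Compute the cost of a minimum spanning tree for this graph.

27

Sort edges by weight, then run Kruskal:
0-5 (1): add. Components now {0,5} {1} {2} {3} {4}
1-4 (3): add. Components now {0,5} {1,4} {2} {3}
1-5 (5): add. Components now {0,1,4,5} {2} {3}
2-5 (7): add. Components now {0,1,2,4,5} {3}
0-4 (8): skip — 0 and 4 already connected.
4-5 (8): skip — 4 and 5 already connected.
0-2 (10): skip — 0 and 2 already connected.
0-3 (11): add. Components now {0,1,2,3,4,5}
MST edges: 0-5, 1-4, 1-5, 2-5, 0-3; total weight 1+3+5+7+11 = 27.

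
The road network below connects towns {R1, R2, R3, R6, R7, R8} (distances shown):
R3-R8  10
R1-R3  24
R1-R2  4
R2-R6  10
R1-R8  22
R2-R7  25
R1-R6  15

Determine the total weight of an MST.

Kruskal: consider edges lightest-first.
R1-R2 (4): add. Components now {R8} {R1,R2} {R3} {R6} {R7}
R2-R6 (10): add. Components now {R8} {R1,R2,R6} {R3} {R7}
R3-R8 (10): add. Components now {R3,R8} {R1,R2,R6} {R7}
R1-R6 (15): skip — R1 and R6 already connected.
R1-R8 (22): add. Components now {R1,R2,R3,R6,R8} {R7}
R1-R3 (24): skip — R1 and R3 already connected.
R2-R7 (25): add. Components now {R1,R2,R3,R6,R7,R8}
MST edges: R1-R2, R2-R6, R3-R8, R1-R8, R2-R7; total weight 4+10+10+22+25 = 71.

71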